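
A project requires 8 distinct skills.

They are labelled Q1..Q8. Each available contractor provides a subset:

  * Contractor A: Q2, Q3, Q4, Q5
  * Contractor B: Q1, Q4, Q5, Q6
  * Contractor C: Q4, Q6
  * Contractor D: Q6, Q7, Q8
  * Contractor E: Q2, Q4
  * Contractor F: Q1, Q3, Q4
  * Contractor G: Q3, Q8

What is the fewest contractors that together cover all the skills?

Take {A, B, D}. Their union is {Q1, Q2, Q3, Q4, Q5, Q6, Q7, Q8}, which is all 8 skills.
Only D contains Q7, so D is forced; the remaining 5 skills need at least 2 more contractors (each remaining contractor adds at most 4) — so at least 3 contractors are needed, and 3 is optimal.

3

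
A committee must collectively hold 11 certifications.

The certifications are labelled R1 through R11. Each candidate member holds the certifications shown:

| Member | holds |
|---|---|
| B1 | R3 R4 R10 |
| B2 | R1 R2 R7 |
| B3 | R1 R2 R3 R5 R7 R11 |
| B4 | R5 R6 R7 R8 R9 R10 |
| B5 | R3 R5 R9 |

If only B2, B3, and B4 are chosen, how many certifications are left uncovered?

Union of B2, B3, B4 = {R1, R2, R3, R5, R6, R7, R8, R9, R10, R11}.
Not covered: R4 — 1 certification.

1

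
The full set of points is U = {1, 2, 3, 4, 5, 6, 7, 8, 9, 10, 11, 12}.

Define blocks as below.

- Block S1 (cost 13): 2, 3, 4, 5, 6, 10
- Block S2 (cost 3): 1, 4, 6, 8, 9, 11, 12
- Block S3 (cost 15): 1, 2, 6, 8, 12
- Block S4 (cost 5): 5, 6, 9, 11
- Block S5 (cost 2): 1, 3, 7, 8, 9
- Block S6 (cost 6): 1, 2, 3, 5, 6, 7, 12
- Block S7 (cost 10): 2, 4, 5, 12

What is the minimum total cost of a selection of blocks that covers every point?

S1, S2, S5 together cover every point (S1 ∪ S2 ∪ S5 = {1, 2, 3, 4, 5, 6, 7, 8, 9, 10, 11, 12}); total cost 13 + 3 + 2 = 18.
The greedy pick S5, S2, S6, S1 costs 24; no covering selection beats 18.

18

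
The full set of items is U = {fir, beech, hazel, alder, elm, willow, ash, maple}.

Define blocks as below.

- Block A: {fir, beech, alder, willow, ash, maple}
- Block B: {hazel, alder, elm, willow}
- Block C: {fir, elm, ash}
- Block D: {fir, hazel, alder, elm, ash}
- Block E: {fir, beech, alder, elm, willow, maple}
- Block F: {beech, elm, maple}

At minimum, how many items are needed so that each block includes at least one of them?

H = {fir, elm} meets every block (each contains at least one member of H), and |H| = 2.
No single item lies in every block, so at least 2 are needed and 2 is optimal.

2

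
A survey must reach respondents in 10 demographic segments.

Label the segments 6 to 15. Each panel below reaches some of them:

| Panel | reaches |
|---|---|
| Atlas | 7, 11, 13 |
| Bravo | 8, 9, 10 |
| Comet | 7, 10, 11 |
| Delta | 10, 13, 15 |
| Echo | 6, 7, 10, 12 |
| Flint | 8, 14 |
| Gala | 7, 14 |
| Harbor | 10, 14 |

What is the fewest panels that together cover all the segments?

5

Bravo and Comet and Delta and Echo and Harbor together: Bravo ∪ Comet ∪ Delta ∪ Echo ∪ Harbor = {6, 7, 8, 9, 10, 11, 12, 13, 14, 15} — every segment is covered.
No 4 of the 8 panels cover everything (all 70 combinations miss at least one segment), so 5 is optimal.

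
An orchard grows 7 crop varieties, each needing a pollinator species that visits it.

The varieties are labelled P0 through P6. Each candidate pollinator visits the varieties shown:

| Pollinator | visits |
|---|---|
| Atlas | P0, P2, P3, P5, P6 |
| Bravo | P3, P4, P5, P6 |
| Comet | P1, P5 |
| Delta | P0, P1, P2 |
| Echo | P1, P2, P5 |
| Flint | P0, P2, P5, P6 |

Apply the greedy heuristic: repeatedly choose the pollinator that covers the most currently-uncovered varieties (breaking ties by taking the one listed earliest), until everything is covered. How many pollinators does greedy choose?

3

Greedy: pick Atlas (covers 5 new) → pick Bravo (covers 1 new) → pick Comet (covers 1 new). Total picks: 3.
(The true minimum cover uses only 2 pollinators, so greedy is not optimal here.)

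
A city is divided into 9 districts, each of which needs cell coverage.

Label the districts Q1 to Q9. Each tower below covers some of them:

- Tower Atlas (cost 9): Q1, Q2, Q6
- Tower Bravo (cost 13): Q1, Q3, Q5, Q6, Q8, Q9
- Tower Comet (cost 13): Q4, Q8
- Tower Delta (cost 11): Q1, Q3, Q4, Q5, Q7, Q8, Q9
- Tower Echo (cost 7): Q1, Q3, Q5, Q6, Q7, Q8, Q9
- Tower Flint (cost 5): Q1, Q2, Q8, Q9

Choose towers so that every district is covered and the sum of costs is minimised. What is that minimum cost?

Atlas, Delta together cover every district (Atlas ∪ Delta = {Q1, Q2, Q3, Q4, Q5, Q6, Q7, Q8, Q9}); total cost 9 + 11 = 20.
The greedy pick Echo, Flint, Delta costs 23; no covering selection beats 20.

20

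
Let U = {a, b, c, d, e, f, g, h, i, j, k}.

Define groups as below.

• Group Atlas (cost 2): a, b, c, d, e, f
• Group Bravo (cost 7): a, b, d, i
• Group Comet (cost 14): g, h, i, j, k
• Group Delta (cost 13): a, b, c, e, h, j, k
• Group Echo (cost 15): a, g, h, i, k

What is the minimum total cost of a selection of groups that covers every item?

Atlas, Comet together cover every item (Atlas ∪ Comet = {a, b, c, d, e, f, g, h, i, j, k}); total cost 2 + 14 = 16.
No covering selection has total cost below 16.

16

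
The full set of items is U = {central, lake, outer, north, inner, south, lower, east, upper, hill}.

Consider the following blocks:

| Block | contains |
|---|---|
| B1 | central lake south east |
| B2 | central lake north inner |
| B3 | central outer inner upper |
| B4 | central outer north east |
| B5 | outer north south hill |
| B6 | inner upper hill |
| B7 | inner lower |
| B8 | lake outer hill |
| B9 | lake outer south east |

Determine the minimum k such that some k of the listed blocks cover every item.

B1, B4, B6, and B7 cover everything between them: the union {central, lake, outer, north, inner, south, lower, east, upper, hill} is all of U.
No 3 of the 9 blocks cover everything (all 84 combinations miss at least one item), so 4 is optimal.

4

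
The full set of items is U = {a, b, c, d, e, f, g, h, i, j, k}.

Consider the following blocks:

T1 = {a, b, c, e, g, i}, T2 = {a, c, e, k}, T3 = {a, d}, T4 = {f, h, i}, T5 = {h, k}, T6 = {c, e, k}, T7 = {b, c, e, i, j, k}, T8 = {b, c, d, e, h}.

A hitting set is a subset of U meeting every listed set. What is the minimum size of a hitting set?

T = {d, i, k} meets every block (each contains at least one member of T), and |T| = 3.
The blocks T3, T4, T6 are pairwise disjoint, so any hitting set needs a separate item for each — at least 3. Hence 3 is optimal.

3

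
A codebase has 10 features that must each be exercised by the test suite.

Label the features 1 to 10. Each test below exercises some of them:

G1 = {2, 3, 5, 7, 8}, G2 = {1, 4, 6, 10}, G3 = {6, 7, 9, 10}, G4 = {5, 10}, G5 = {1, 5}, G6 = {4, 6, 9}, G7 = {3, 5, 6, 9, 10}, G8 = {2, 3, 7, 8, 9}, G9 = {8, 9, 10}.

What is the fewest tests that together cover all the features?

3

Take {G2, G4, G8}. Their union is {1, 2, 3, 4, 5, 6, 7, 8, 9, 10}, which is all 10 features.
No 2 of the 9 tests cover everything (all 36 combinations miss at least one feature), so 3 is optimal.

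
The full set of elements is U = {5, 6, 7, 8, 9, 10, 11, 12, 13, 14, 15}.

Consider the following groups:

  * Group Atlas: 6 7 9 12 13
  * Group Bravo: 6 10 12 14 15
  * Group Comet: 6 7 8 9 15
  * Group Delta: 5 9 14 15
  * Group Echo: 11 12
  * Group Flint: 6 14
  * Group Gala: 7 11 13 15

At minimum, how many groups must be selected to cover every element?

Bravo, Comet, Delta, and Gala cover everything between them: the union {5, 6, 7, 8, 9, 10, 11, 12, 13, 14, 15} is all of U.
No 3 of the 7 groups cover everything (all 35 combinations miss at least one element), so 4 is optimal.

4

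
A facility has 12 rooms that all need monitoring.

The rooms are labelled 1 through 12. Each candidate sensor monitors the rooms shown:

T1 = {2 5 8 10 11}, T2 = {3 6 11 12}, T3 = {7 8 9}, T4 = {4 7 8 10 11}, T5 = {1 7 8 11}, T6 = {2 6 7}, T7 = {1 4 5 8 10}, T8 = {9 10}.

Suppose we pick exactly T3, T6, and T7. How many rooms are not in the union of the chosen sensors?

3

Union of T3, T6, T7 = {1, 2, 4, 5, 6, 7, 8, 9, 10}.
Not covered: 3, 11, 12 — 3 rooms.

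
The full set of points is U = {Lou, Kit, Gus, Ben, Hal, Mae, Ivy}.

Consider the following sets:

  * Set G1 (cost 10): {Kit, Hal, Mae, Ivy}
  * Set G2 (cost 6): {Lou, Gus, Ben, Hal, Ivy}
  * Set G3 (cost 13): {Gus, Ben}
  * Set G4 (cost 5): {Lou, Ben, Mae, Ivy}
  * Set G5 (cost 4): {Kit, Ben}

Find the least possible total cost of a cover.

15

G2, G4, G5 together cover every point (G2 ∪ G4 ∪ G5 = {Lou, Kit, Gus, Ben, Hal, Mae, Ivy}); total cost 6 + 5 + 4 = 15.
No covering selection has total cost below 15.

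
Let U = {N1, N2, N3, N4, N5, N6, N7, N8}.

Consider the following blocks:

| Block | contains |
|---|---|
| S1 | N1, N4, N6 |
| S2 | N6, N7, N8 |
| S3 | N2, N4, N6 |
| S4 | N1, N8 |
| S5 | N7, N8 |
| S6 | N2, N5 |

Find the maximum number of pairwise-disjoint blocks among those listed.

3

S1, S5, S6 are pairwise disjoint (S1={N1,N4,N6}; S5={N7,N8}; S6={N2,N5}).
Every remaining block overlaps one of these, and no 4 of the listed blocks are pairwise disjoint, so 3 is the maximum.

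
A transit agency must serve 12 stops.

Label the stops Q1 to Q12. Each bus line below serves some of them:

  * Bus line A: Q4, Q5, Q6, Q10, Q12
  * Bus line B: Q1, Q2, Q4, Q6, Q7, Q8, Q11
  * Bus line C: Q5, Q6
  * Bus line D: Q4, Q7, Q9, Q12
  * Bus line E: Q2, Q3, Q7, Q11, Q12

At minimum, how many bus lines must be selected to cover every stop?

4

Take {A, B, D, E}. Their union is {Q1, Q2, Q3, Q4, Q5, Q6, Q7, Q8, Q9, Q10, Q11, Q12}, which is all 12 stops.
No 3 of the 5 bus lines cover everything (all 10 combinations miss at least one stop), so 4 is optimal.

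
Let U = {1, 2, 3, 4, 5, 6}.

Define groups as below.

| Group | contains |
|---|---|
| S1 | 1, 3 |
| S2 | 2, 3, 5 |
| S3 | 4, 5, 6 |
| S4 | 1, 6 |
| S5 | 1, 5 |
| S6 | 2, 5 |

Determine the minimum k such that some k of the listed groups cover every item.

3

S2, S3, and S4 cover everything between them: the union {1, 2, 3, 4, 5, 6} is all of U.
Only S3 contains 4, so S3 is forced; the remaining 3 items need at least 2 more groups (each remaining group adds at most 2) — so at least 3 groups are needed, and 3 is optimal.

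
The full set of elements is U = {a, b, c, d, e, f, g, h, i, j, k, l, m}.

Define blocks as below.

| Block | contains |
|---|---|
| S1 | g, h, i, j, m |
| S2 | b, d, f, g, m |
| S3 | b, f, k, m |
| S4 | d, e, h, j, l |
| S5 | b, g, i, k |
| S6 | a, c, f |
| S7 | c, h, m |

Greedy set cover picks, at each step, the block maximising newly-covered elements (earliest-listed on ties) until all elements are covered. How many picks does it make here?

5

Greedy: pick S1 (covers 5 new) → pick S2 (covers 3 new) → pick S4 (covers 2 new) → pick S6 (covers 2 new) → pick S3 (covers 1 new). Total picks: 5.
(The true minimum cover uses only 4 blocks, so greedy is not optimal here.)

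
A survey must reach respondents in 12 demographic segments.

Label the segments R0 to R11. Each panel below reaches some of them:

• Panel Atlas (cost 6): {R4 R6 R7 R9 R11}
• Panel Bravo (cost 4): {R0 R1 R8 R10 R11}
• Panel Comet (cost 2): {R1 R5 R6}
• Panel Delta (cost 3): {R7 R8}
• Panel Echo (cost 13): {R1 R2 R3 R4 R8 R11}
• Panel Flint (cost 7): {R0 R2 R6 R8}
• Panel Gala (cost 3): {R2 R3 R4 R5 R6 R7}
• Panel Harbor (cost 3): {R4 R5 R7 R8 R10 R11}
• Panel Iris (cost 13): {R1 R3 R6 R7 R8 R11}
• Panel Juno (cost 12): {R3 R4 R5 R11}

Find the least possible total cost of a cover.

Atlas, Bravo, Gala together cover every segment (Atlas ∪ Bravo ∪ Gala = {R0, R1, R2, R3, R4, R5, R6, R7, R8, R9, R10, R11}); total cost 6 + 4 + 3 = 13.
No covering selection has total cost below 13.

13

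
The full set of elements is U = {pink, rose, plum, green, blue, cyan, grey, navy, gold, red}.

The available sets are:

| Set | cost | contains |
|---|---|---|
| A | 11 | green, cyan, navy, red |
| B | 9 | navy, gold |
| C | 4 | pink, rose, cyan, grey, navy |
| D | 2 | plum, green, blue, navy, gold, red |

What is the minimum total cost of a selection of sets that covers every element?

C, D together cover every element (C ∪ D = {pink, rose, plum, green, blue, cyan, grey, navy, gold, red}); total cost 4 + 2 = 6.
No covering selection has total cost below 6.

6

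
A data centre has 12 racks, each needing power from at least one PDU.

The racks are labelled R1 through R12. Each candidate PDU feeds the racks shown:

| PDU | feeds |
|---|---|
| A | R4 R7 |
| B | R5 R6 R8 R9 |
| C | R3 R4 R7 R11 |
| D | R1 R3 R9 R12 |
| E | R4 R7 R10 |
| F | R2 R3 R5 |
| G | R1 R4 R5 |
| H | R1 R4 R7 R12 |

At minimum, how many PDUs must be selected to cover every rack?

Take {B, C, E, F, H}. Their union is {R1, R2, R3, R4, R5, R6, R7, R8, R9, R10, R11, R12}, which is all 12 racks.
No 4 of the 8 PDUs cover everything (all 70 combinations miss at least one rack), so 5 is optimal.

5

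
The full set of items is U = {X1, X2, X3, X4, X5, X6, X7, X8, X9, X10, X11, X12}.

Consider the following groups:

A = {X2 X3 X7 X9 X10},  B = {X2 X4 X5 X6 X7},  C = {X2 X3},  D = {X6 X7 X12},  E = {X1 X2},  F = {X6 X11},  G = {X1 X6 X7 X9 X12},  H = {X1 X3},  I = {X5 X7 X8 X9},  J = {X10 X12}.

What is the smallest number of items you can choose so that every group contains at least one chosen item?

T = {X1, X2, X6, X8, X12} meets every group (each contains at least one member of T), and |T| = 5.
No choice of 4 items meets every group, so 5 is the minimum.

5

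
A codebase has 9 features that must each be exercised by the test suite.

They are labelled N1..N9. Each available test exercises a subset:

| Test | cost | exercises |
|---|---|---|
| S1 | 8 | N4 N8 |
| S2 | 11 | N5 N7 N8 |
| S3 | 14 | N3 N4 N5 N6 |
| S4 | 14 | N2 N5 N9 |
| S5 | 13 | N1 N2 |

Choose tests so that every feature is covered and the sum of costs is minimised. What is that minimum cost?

S2, S3, S4, S5 together cover every feature (S2 ∪ S3 ∪ S4 ∪ S5 = {N1, N2, N3, N4, N5, N6, N7, N8, N9}); total cost 11 + 14 + 14 + 13 = 52.
No covering selection has total cost below 52.

52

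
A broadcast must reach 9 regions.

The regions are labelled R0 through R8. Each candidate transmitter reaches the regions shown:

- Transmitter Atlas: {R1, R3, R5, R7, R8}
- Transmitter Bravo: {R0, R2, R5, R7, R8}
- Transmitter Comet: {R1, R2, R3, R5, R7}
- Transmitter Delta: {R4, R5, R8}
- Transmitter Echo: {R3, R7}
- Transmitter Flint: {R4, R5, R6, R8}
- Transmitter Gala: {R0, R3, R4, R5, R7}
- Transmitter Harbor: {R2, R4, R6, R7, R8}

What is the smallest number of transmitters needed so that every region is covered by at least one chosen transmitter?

Bravo and Comet and Flint together: Bravo ∪ Comet ∪ Flint = {R0, R1, R2, R3, R4, R5, R6, R7, R8} — every region is covered.
No 2 of the 8 transmitters cover everything (all 28 combinations miss at least one region), so 3 is optimal.

3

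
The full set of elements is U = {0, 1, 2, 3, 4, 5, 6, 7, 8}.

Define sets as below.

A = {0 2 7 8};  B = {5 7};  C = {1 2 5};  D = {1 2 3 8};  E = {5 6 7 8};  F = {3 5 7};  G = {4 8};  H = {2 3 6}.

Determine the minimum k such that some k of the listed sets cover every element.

4

A and D and E and G together: A ∪ D ∪ E ∪ G = {0, 1, 2, 3, 4, 5, 6, 7, 8} — every element is covered.
Only A contains 0, so A is forced; the remaining 5 elements need at least 3 more sets (each remaining set adds at most 2) — so at least 4 sets are needed, and 4 is optimal.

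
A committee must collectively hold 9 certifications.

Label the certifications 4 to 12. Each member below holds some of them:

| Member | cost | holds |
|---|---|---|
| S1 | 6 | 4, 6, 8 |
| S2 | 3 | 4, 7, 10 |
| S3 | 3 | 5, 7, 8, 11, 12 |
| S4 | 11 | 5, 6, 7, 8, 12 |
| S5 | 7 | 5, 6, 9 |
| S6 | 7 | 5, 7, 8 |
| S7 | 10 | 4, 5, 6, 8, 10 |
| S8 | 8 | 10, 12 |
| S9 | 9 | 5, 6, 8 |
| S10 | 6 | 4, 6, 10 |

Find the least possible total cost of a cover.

13

S2, S3, S5 together cover every certification (S2 ∪ S3 ∪ S5 = {4, 5, 6, 7, 8, 9, 10, 11, 12}); total cost 3 + 3 + 7 = 13.
No covering selection has total cost below 13.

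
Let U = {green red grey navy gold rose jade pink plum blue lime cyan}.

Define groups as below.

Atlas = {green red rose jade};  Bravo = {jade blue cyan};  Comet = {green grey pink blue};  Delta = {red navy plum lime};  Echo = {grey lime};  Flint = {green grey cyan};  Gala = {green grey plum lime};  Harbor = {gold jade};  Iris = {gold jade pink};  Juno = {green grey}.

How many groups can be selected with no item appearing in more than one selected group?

3

Delta, Iris, Juno are pairwise disjoint (Delta={red,navy,plum,lime}; Iris={gold,jade,pink}; Juno={green,grey}).
Every remaining group overlaps one of these, and no 4 of the listed groups are pairwise disjoint, so 3 is the maximum.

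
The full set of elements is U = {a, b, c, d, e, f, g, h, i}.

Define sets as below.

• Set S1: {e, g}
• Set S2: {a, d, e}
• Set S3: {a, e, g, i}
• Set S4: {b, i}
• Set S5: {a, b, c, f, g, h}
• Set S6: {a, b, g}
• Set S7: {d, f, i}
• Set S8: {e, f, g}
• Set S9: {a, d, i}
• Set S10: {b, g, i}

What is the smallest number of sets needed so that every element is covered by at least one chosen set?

3

S5 and S7 and S8 together: S5 ∪ S7 ∪ S8 = {a, b, c, d, e, f, g, h, i} — every element is covered.
Only S5 contains c, so S5 is forced; the remaining 3 elements need at least 2 more sets (each remaining set adds at most 2) — so at least 3 sets are needed, and 3 is optimal.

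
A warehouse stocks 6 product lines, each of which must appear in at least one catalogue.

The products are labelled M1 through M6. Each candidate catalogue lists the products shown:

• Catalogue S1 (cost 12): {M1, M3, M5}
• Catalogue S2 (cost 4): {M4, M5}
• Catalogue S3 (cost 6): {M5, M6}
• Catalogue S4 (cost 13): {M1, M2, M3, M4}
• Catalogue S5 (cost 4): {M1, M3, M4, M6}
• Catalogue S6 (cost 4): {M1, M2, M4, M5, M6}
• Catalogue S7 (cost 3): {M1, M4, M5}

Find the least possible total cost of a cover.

8

S5, S6 together cover every product (S5 ∪ S6 = {M1, M2, M3, M4, M5, M6}); total cost 4 + 4 = 8.
No covering selection has total cost below 8.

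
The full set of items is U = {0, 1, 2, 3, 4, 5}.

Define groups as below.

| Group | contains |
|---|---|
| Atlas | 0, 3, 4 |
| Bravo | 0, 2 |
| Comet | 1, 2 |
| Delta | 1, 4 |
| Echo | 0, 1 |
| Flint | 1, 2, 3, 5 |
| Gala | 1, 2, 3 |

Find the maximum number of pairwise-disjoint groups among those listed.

2

Bravo, Delta are pairwise disjoint (Bravo={0,2}; Delta={1,4}).
Every remaining group overlaps one of these, and no 3 of the listed groups are pairwise disjoint, so 2 is the maximum.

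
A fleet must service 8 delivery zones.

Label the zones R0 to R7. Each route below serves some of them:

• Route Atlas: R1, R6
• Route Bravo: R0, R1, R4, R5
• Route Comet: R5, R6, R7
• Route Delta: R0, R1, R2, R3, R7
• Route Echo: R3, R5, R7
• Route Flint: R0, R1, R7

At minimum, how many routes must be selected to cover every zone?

Take {Bravo, Comet, Delta}. Their union is {R0, R1, R2, R3, R4, R5, R6, R7}, which is all 8 zones.
Only Delta contains R2, so Delta is forced; the remaining 3 zones need at least 2 more routes (each remaining route adds at most 2) — so at least 3 routes are needed, and 3 is optimal.

3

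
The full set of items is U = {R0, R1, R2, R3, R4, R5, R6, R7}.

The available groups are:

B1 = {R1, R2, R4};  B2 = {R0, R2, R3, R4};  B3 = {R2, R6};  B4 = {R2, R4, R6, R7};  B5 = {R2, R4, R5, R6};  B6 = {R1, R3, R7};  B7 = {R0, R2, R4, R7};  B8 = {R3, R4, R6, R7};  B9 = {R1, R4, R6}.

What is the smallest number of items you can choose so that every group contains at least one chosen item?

Take H = {R2, R3, R4}. Each listed group contains at least one of these, so H is a hitting set of size 3.
No choice of 2 items meets every group, so 3 is the minimum.

3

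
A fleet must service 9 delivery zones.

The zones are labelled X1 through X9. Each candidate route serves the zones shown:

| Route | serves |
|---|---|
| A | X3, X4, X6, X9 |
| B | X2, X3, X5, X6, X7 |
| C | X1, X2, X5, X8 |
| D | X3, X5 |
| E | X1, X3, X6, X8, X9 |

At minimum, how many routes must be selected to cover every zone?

A and B and C together: A ∪ B ∪ C = {X1, X2, X3, X4, X5, X6, X7, X8, X9} — every zone is covered.
Only A contains X4, so A is forced; the remaining 5 zones need at least 2 more routes (each remaining route adds at most 4) — so at least 3 routes are needed, and 3 is optimal.

3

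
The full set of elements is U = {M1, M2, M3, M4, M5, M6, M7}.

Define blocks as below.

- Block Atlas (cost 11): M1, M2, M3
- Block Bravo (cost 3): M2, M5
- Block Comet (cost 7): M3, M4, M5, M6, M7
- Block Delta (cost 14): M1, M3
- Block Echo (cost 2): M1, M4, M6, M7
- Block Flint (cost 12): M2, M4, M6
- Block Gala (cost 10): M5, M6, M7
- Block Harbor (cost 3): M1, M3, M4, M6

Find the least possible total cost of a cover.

Bravo, Echo, Harbor together cover every element (Bravo ∪ Echo ∪ Harbor = {M1, M2, M3, M4, M5, M6, M7}); total cost 3 + 2 + 3 = 8.
No covering selection has total cost below 8.

8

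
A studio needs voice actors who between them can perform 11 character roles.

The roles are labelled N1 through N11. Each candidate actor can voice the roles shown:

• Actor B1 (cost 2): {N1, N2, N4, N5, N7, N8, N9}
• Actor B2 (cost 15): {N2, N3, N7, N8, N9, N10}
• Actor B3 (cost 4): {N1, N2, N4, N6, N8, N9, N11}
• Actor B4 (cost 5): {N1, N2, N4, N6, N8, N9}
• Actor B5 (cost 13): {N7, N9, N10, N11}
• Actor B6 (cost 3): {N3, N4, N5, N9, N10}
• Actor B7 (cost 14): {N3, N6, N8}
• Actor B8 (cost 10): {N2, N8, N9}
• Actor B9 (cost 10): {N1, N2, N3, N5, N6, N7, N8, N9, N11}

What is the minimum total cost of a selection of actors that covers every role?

9

B1, B3, B6 together cover every role (B1 ∪ B3 ∪ B6 = {N1, N2, N3, N4, N5, N6, N7, N8, N9, N10, N11}); total cost 2 + 4 + 3 = 9.
No covering selection has total cost below 9.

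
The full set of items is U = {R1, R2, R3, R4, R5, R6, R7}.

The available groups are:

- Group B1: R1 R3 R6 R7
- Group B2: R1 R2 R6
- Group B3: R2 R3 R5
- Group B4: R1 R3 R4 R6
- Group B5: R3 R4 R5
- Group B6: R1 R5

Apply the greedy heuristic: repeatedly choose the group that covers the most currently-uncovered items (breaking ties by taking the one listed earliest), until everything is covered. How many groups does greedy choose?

3

Greedy: pick B1 (covers 4 new) → pick B3 (covers 2 new) → pick B4 (covers 1 new). Total picks: 3.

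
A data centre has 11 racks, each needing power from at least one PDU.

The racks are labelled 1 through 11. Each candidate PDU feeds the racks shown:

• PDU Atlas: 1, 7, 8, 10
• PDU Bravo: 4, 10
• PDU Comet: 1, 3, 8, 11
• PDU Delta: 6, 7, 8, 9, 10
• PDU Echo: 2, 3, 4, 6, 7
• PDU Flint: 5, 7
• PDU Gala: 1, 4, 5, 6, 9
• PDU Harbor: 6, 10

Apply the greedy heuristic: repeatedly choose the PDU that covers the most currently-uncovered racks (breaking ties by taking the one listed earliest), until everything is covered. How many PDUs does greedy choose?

Greedy: pick Delta (covers 5 new) → pick Comet (covers 3 new) → pick Echo (covers 2 new) → pick Flint (covers 1 new). Total picks: 4.

4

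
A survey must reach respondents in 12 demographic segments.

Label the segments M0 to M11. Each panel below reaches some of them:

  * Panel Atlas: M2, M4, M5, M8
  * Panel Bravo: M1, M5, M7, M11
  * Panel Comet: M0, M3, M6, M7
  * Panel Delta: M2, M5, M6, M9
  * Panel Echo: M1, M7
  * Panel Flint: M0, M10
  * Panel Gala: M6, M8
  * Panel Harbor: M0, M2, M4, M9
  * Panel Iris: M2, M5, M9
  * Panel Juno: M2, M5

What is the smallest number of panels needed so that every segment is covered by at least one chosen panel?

Take {Atlas, Bravo, Comet, Flint, Iris}. Their union is {M0, M1, M2, M3, M4, M5, M6, M7, M8, M9, M10, M11}, which is all 12 segments.
No 4 of the 10 panels cover everything (all 210 combinations miss at least one segment), so 5 is optimal.

5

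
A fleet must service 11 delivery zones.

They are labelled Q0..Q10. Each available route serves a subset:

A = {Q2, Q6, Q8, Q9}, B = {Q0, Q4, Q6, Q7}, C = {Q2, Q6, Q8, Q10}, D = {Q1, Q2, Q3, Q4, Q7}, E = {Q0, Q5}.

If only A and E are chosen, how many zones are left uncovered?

5

Union of A, E = {Q0, Q2, Q5, Q6, Q8, Q9}.
Not covered: Q1, Q3, Q4, Q7, Q10 — 5 zones.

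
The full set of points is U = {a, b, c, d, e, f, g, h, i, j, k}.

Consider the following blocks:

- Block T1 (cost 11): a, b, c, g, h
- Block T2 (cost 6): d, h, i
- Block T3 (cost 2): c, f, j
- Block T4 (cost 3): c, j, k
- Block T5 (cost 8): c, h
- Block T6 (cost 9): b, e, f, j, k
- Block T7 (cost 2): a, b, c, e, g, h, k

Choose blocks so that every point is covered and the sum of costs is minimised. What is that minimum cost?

T2, T3, T7 together cover every point (T2 ∪ T3 ∪ T7 = {a, b, c, d, e, f, g, h, i, j, k}); total cost 6 + 2 + 2 = 10.
No covering selection has total cost below 10.

10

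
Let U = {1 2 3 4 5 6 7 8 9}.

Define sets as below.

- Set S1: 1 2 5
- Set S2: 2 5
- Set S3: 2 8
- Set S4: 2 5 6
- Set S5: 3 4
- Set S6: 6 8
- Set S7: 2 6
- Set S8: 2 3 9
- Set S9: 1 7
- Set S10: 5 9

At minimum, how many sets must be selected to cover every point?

S3 and S4 and S5 and S9 and S10 together: S3 ∪ S4 ∪ S5 ∪ S9 ∪ S10 = {1, 2, 3, 4, 5, 6, 7, 8, 9} — every point is covered.
No 4 of the 10 sets cover everything (all 210 combinations miss at least one point), so 5 is optimal.

5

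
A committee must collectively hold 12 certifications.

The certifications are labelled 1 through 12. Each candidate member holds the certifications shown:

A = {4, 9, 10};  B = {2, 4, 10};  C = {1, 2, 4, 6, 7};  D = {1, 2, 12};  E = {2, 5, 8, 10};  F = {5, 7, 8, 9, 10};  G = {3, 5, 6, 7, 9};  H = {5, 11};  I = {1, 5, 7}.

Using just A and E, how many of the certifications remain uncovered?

Union of A, E = {2, 4, 5, 8, 9, 10}.
Not covered: 1, 3, 6, 7, 11, 12 — 6 certifications.

6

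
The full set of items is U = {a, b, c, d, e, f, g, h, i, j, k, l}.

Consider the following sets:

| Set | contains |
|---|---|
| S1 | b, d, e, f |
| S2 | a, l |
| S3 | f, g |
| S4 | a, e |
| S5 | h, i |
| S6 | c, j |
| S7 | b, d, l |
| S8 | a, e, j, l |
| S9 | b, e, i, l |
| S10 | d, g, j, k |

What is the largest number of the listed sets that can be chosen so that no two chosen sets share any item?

5

S3, S4, S5, S6, S7 are pairwise disjoint (S3={f,g}; S4={a,e}; S5={h,i}; S6={c,j}; S7={b,d,l}).
Every remaining set overlaps one of these, and no 6 of the listed sets are pairwise disjoint, so 5 is the maximum.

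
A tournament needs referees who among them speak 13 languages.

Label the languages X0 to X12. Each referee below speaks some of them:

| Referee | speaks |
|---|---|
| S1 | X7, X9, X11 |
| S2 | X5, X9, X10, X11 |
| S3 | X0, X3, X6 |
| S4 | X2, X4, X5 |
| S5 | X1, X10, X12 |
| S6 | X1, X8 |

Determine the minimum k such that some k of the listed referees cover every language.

Take {S1, S3, S4, S5, S6}. Their union is {X0, X1, X2, X3, X4, X5, X6, X7, X8, X9, X10, X11, X12}, which is all 13 languages.
Only S4 contains X2, so S4 is forced; the remaining 10 languages need at least 4 more referees (each remaining referee adds at most 3) — so at least 5 referees are needed, and 5 is optimal.

5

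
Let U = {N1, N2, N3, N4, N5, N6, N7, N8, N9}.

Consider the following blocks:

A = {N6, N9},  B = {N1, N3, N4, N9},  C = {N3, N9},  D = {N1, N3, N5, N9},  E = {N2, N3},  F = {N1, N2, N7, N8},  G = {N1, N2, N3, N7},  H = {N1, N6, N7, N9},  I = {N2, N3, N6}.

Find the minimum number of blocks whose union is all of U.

A and B and D and F together: A ∪ B ∪ D ∪ F = {N1, N2, N3, N4, N5, N6, N7, N8, N9} — every item is covered.
No 3 of the 9 blocks cover everything (all 84 combinations miss at least one item), so 4 is optimal.

4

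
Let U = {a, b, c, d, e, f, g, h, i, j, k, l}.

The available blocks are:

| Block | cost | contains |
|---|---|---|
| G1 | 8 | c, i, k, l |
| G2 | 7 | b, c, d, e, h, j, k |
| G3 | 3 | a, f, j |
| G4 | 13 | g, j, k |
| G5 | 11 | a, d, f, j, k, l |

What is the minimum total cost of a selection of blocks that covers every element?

G1, G2, G3, G4 together cover every element (G1 ∪ G2 ∪ G3 ∪ G4 = {a, b, c, d, e, f, g, h, i, j, k, l}); total cost 8 + 7 + 3 + 13 = 31.
No covering selection has total cost below 31.

31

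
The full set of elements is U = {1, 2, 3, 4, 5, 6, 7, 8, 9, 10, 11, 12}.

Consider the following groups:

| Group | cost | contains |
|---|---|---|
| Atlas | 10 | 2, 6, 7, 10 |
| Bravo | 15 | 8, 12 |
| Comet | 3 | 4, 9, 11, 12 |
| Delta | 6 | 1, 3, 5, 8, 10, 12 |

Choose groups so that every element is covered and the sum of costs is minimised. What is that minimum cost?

19

Atlas, Comet, Delta together cover every element (Atlas ∪ Comet ∪ Delta = {1, 2, 3, 4, 5, 6, 7, 8, 9, 10, 11, 12}); total cost 10 + 3 + 6 = 19.
No covering selection has total cost below 19.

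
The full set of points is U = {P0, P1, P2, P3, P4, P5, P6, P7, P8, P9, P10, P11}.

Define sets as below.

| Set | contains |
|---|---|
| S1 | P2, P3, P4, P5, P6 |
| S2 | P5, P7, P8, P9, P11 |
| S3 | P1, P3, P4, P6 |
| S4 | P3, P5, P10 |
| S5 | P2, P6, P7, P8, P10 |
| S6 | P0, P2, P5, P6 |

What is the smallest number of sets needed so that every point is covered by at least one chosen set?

4

S2, S3, S5, and S6 cover everything between them: the union {P0, P1, P2, P3, P4, P5, P6, P7, P8, P9, P10, P11} is all of U.
No 3 of the 6 sets cover everything (all 20 combinations miss at least one point), so 4 is optimal.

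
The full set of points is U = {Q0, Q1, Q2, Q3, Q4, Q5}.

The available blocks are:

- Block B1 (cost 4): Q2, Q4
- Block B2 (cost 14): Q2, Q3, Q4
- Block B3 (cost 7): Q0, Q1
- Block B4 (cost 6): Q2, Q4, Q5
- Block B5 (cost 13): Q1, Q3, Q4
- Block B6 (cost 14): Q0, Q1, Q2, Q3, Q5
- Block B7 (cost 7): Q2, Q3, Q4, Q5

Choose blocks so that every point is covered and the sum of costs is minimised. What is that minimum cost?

B3, B7 together cover every point (B3 ∪ B7 = {Q0, Q1, Q2, Q3, Q4, Q5}); total cost 7 + 7 = 14.
No covering selection has total cost below 14.

14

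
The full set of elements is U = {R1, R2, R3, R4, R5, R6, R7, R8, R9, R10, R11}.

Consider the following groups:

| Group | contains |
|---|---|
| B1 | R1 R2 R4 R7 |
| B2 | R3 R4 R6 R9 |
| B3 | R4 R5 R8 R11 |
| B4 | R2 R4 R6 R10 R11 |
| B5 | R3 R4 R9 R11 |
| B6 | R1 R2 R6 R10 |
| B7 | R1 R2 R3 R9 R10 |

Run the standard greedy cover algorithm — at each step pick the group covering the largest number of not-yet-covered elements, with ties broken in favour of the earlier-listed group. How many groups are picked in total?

Greedy: pick B4 (covers 5 new) → pick B7 (covers 3 new) → pick B3 (covers 2 new) → pick B1 (covers 1 new). Total picks: 4.

4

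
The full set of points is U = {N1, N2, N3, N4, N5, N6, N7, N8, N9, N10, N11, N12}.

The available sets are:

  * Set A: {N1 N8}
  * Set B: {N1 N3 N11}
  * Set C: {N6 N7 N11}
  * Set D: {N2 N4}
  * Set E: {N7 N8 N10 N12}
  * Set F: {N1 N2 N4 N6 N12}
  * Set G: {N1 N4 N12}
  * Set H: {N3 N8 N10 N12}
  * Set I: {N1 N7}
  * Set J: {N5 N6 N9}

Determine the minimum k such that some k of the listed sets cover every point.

C, F, H, and J cover everything between them: the union {N1, N2, N3, N4, N5, N6, N7, N8, N9, N10, N11, N12} is all of U.
Only J contains N5, so J is forced; the remaining 9 points need at least 3 more sets (each remaining set adds at most 4) — so at least 4 sets are needed, and 4 is optimal.

4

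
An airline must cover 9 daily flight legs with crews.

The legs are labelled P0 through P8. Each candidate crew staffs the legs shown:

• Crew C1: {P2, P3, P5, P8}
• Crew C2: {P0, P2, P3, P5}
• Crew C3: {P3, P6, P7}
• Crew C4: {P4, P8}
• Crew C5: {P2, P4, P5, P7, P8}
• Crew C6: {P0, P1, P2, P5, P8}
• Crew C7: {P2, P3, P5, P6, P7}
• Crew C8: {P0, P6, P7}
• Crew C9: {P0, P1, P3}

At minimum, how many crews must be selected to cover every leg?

Take {C3, C4, C6}. Their union is {P0, P1, P2, P3, P4, P5, P6, P7, P8}, which is all 9 legs.
No 2 of the 9 crews cover everything (all 36 combinations miss at least one leg), so 3 is optimal.

3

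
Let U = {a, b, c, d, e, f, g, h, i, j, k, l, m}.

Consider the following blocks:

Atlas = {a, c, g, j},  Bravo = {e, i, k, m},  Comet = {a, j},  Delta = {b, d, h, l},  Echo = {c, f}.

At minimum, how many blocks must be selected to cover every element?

4

Take {Atlas, Bravo, Delta, Echo}. Their union is {a, b, c, d, e, f, g, h, i, j, k, l, m}, which is all 13 elements.
Each block has at most 4 elements, and 3·4 = 12 < 13 — so at least 4 blocks are needed, and 4 is optimal.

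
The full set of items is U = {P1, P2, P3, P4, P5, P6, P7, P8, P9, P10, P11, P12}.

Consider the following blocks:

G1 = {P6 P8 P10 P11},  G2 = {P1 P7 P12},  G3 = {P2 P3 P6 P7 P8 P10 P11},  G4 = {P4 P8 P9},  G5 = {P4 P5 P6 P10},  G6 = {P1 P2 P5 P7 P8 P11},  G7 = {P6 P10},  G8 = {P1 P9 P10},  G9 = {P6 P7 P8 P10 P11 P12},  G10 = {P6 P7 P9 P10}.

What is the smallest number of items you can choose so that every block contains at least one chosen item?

The 3 items {P1, P6, P8} hit every block.
The blocks G2, G4, G7 are pairwise disjoint, so any hitting set needs a separate item for each — at least 3. Hence 3 is optimal.

3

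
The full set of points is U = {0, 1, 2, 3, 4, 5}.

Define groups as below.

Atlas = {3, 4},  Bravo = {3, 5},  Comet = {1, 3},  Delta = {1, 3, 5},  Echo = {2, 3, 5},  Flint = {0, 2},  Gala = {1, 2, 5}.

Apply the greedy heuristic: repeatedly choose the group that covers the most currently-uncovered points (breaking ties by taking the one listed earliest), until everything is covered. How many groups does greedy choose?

Greedy: pick Delta (covers 3 new) → pick Flint (covers 2 new) → pick Atlas (covers 1 new). Total picks: 3.

3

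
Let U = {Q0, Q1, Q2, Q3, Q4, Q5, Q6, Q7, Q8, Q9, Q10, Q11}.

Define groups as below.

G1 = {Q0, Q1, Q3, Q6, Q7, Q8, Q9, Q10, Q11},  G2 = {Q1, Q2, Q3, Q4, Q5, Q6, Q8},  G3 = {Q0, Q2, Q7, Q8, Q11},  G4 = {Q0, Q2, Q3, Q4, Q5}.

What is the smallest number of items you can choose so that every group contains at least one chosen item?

H = {Q0, Q6} meets every group (each contains at least one member of H), and |H| = 2.
No single item lies in every group, so at least 2 are needed and 2 is optimal.

2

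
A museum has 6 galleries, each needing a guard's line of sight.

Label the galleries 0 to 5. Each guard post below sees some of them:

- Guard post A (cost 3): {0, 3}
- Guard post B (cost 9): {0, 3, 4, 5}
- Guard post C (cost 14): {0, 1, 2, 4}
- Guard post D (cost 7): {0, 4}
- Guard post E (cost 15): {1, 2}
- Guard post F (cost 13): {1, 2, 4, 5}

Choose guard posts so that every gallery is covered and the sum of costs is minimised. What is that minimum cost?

A, F together cover every gallery (A ∪ F = {0, 1, 2, 3, 4, 5}); total cost 3 + 13 = 16.
No covering selection has total cost below 16.

16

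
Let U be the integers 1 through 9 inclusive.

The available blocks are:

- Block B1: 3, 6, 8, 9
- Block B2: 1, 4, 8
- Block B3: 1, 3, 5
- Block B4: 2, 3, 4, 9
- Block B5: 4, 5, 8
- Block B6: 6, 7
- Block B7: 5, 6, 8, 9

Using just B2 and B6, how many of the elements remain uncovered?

4

Union of B2, B6 = {1, 4, 6, 7, 8}.
Not covered: 2, 3, 5, 9 — 4 elements.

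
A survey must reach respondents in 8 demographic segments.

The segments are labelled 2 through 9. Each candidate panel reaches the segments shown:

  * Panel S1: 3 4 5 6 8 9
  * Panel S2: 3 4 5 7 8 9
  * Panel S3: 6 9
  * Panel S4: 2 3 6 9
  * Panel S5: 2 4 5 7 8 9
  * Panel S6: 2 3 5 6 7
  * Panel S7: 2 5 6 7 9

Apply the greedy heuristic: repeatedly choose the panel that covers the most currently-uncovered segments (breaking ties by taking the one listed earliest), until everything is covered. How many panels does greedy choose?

Greedy: pick S1 (covers 6 new) → pick S5 (covers 2 new). Total picks: 2.

2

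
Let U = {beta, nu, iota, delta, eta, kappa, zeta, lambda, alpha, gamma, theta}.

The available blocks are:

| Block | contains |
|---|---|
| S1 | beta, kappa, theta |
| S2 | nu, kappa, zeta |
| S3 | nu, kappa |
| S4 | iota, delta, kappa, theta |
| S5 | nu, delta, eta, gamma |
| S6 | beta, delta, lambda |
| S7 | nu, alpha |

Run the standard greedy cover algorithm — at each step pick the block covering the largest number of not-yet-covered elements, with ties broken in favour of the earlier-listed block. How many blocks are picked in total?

5

Greedy: pick S4 (covers 4 new) → pick S5 (covers 3 new) → pick S6 (covers 2 new) → pick S2 (covers 1 new) → pick S7 (covers 1 new). Total picks: 5.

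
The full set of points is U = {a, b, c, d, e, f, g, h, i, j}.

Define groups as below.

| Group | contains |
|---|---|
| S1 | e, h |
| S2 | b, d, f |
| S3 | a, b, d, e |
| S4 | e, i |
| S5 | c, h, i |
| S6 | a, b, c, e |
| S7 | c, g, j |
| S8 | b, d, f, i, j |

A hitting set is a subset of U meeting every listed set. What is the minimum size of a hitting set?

Take T = {c, d, e}. Each listed group contains at least one of these, so T is a hitting set of size 3.
The groups S1, S2, S7 are pairwise disjoint, so any hitting set needs a separate point for each — at least 3. Hence 3 is optimal.

3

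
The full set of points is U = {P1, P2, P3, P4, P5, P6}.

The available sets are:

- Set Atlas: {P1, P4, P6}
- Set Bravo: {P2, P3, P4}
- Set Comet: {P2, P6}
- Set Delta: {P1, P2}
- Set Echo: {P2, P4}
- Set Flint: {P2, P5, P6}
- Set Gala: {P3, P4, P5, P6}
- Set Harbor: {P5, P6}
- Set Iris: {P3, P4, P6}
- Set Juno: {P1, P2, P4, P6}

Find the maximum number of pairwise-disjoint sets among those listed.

2

Echo, Harbor are pairwise disjoint (Echo={P2,P4}; Harbor={P5,P6}).
Every remaining set overlaps one of these, and no 3 of the listed sets are pairwise disjoint, so 2 is the maximum.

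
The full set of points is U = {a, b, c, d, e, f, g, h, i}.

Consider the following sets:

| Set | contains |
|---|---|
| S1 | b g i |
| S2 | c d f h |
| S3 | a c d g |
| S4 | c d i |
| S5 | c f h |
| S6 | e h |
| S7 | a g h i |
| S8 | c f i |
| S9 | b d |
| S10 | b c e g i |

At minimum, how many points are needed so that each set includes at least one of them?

3

The 3 points {d, h, i} hit every set.
The sets S6, S8, S9 are pairwise disjoint, so any hitting set needs a separate point for each — at least 3. Hence 3 is optimal.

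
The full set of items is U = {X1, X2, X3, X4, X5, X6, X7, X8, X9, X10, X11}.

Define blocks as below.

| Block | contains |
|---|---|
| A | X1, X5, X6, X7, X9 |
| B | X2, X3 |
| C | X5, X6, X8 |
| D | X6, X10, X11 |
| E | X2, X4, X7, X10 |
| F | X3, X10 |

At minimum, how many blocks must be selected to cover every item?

5

Take {A, C, D, E, F}. Their union is {X1, X2, X3, X4, X5, X6, X7, X8, X9, X10, X11}, which is all 11 items.
No 4 of the 6 blocks cover everything (all 15 combinations miss at least one item), so 5 is optimal.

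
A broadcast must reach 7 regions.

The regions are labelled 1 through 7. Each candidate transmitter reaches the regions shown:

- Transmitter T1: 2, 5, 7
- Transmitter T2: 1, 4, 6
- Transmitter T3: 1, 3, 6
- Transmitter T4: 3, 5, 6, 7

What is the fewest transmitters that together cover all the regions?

3

T1 and T2 and T3 together: T1 ∪ T2 ∪ T3 = {1, 2, 3, 4, 5, 6, 7} — every region is covered.
Only T1 contains 2, so T1 is forced; the remaining 4 regions need at least 2 more transmitters (each remaining transmitter adds at most 3) — so at least 3 transmitters are needed, and 3 is optimal.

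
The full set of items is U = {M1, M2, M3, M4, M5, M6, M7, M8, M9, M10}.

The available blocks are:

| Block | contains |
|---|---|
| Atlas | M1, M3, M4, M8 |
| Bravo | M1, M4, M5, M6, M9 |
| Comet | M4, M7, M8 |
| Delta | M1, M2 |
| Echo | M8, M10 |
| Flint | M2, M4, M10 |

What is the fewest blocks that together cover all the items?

4

Take {Atlas, Bravo, Comet, Flint}. Their union is {M1, M2, M3, M4, M5, M6, M7, M8, M9, M10}, which is all 10 items.
Only Bravo contains M5, so Bravo is forced; the remaining 5 items need at least 3 more blocks (each remaining block adds at most 2) — so at least 4 blocks are needed, and 4 is optimal.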